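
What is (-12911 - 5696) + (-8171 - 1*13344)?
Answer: -40122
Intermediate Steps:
(-12911 - 5696) + (-8171 - 1*13344) = -18607 + (-8171 - 13344) = -18607 - 21515 = -40122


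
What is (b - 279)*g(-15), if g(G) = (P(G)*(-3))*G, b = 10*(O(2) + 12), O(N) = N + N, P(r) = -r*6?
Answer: -481950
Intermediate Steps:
P(r) = -6*r
O(N) = 2*N
b = 160 (b = 10*(2*2 + 12) = 10*(4 + 12) = 10*16 = 160)
g(G) = 18*G² (g(G) = (-6*G*(-3))*G = (18*G)*G = 18*G²)
(b - 279)*g(-15) = (160 - 279)*(18*(-15)²) = -2142*225 = -119*4050 = -481950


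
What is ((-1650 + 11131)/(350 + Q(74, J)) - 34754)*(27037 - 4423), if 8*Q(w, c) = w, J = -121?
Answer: -376173140812/479 ≈ -7.8533e+8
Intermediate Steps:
Q(w, c) = w/8
((-1650 + 11131)/(350 + Q(74, J)) - 34754)*(27037 - 4423) = ((-1650 + 11131)/(350 + (⅛)*74) - 34754)*(27037 - 4423) = (9481/(350 + 37/4) - 34754)*22614 = (9481/(1437/4) - 34754)*22614 = (9481*(4/1437) - 34754)*22614 = (37924/1437 - 34754)*22614 = -49903574/1437*22614 = -376173140812/479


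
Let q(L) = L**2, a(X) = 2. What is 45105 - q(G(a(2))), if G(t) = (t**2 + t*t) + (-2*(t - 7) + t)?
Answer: 44705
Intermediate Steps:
G(t) = 14 - t + 2*t**2 (G(t) = (t**2 + t**2) + (-2*(-7 + t) + t) = 2*t**2 + ((14 - 2*t) + t) = 2*t**2 + (14 - t) = 14 - t + 2*t**2)
45105 - q(G(a(2))) = 45105 - (14 - 1*2 + 2*2**2)**2 = 45105 - (14 - 2 + 2*4)**2 = 45105 - (14 - 2 + 8)**2 = 45105 - 1*20**2 = 45105 - 1*400 = 45105 - 400 = 44705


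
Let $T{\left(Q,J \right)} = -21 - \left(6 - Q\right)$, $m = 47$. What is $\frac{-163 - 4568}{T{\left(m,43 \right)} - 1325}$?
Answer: $\frac{1577}{435} \approx 3.6253$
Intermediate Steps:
$T{\left(Q,J \right)} = -27 + Q$ ($T{\left(Q,J \right)} = -21 + \left(-6 + Q\right) = -27 + Q$)
$\frac{-163 - 4568}{T{\left(m,43 \right)} - 1325} = \frac{-163 - 4568}{\left(-27 + 47\right) - 1325} = - \frac{4731}{20 - 1325} = - \frac{4731}{-1305} = \left(-4731\right) \left(- \frac{1}{1305}\right) = \frac{1577}{435}$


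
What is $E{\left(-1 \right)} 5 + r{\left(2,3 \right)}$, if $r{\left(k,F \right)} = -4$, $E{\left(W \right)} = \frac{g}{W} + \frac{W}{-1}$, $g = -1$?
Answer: $6$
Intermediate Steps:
$E{\left(W \right)} = - W - \frac{1}{W}$ ($E{\left(W \right)} = - \frac{1}{W} + \frac{W}{-1} = - \frac{1}{W} + W \left(-1\right) = - \frac{1}{W} - W = - W - \frac{1}{W}$)
$E{\left(-1 \right)} 5 + r{\left(2,3 \right)} = \left(\left(-1\right) \left(-1\right) - \frac{1}{-1}\right) 5 - 4 = \left(1 - -1\right) 5 - 4 = \left(1 + 1\right) 5 - 4 = 2 \cdot 5 - 4 = 10 - 4 = 6$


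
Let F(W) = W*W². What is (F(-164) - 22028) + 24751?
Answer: -4408221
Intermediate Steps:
F(W) = W³
(F(-164) - 22028) + 24751 = ((-164)³ - 22028) + 24751 = (-4410944 - 22028) + 24751 = -4432972 + 24751 = -4408221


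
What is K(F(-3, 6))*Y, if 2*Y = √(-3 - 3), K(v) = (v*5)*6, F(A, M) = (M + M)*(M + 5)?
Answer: 1980*I*√6 ≈ 4850.0*I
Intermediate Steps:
F(A, M) = 2*M*(5 + M) (F(A, M) = (2*M)*(5 + M) = 2*M*(5 + M))
K(v) = 30*v (K(v) = (5*v)*6 = 30*v)
Y = I*√6/2 (Y = √(-3 - 3)/2 = √(-6)/2 = (I*√6)/2 = I*√6/2 ≈ 1.2247*I)
K(F(-3, 6))*Y = (30*(2*6*(5 + 6)))*(I*√6/2) = (30*(2*6*11))*(I*√6/2) = (30*132)*(I*√6/2) = 3960*(I*√6/2) = 1980*I*√6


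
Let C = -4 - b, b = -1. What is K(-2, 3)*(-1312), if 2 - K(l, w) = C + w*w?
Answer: 5248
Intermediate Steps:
C = -3 (C = -4 - 1*(-1) = -4 + 1 = -3)
K(l, w) = 5 - w² (K(l, w) = 2 - (-3 + w*w) = 2 - (-3 + w²) = 2 + (3 - w²) = 5 - w²)
K(-2, 3)*(-1312) = (5 - 1*3²)*(-1312) = (5 - 1*9)*(-1312) = (5 - 9)*(-1312) = -4*(-1312) = 5248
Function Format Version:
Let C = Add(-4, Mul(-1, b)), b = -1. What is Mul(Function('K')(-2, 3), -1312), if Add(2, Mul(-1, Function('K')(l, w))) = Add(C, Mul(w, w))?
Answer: 5248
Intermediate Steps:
C = -3 (C = Add(-4, Mul(-1, -1)) = Add(-4, 1) = -3)
Function('K')(l, w) = Add(5, Mul(-1, Pow(w, 2))) (Function('K')(l, w) = Add(2, Mul(-1, Add(-3, Mul(w, w)))) = Add(2, Mul(-1, Add(-3, Pow(w, 2)))) = Add(2, Add(3, Mul(-1, Pow(w, 2)))) = Add(5, Mul(-1, Pow(w, 2))))
Mul(Function('K')(-2, 3), -1312) = Mul(Add(5, Mul(-1, Pow(3, 2))), -1312) = Mul(Add(5, Mul(-1, 9)), -1312) = Mul(Add(5, -9), -1312) = Mul(-4, -1312) = 5248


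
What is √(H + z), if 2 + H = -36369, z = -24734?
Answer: 11*I*√505 ≈ 247.19*I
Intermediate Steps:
H = -36371 (H = -2 - 36369 = -36371)
√(H + z) = √(-36371 - 24734) = √(-61105) = 11*I*√505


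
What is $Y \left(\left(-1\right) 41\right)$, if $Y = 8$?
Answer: $-328$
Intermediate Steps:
$Y \left(\left(-1\right) 41\right) = 8 \left(\left(-1\right) 41\right) = 8 \left(-41\right) = -328$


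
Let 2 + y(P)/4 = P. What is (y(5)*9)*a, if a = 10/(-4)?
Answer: -270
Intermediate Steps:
y(P) = -8 + 4*P
a = -5/2 (a = 10*(-1/4) = -5/2 ≈ -2.5000)
(y(5)*9)*a = ((-8 + 4*5)*9)*(-5/2) = ((-8 + 20)*9)*(-5/2) = (12*9)*(-5/2) = 108*(-5/2) = -270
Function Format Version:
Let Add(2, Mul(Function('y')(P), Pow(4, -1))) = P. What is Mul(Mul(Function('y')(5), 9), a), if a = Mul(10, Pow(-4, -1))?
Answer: -270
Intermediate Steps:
Function('y')(P) = Add(-8, Mul(4, P))
a = Rational(-5, 2) (a = Mul(10, Rational(-1, 4)) = Rational(-5, 2) ≈ -2.5000)
Mul(Mul(Function('y')(5), 9), a) = Mul(Mul(Add(-8, Mul(4, 5)), 9), Rational(-5, 2)) = Mul(Mul(Add(-8, 20), 9), Rational(-5, 2)) = Mul(Mul(12, 9), Rational(-5, 2)) = Mul(108, Rational(-5, 2)) = -270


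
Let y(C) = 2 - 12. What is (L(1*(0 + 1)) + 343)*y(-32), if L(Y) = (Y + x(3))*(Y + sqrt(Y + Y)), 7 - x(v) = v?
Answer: -3480 - 50*sqrt(2) ≈ -3550.7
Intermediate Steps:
x(v) = 7 - v
L(Y) = (4 + Y)*(Y + sqrt(2)*sqrt(Y)) (L(Y) = (Y + (7 - 1*3))*(Y + sqrt(Y + Y)) = (Y + (7 - 3))*(Y + sqrt(2*Y)) = (Y + 4)*(Y + sqrt(2)*sqrt(Y)) = (4 + Y)*(Y + sqrt(2)*sqrt(Y)))
y(C) = -10
(L(1*(0 + 1)) + 343)*y(-32) = (((1*(0 + 1))**2 + 4*(1*(0 + 1)) + sqrt(2)*(1*(0 + 1))**(3/2) + 4*sqrt(2)*sqrt(1*(0 + 1))) + 343)*(-10) = (((1*1)**2 + 4*(1*1) + sqrt(2)*(1*1)**(3/2) + 4*sqrt(2)*sqrt(1*1)) + 343)*(-10) = ((1**2 + 4*1 + sqrt(2)*1**(3/2) + 4*sqrt(2)*sqrt(1)) + 343)*(-10) = ((1 + 4 + sqrt(2)*1 + 4*sqrt(2)*1) + 343)*(-10) = ((1 + 4 + sqrt(2) + 4*sqrt(2)) + 343)*(-10) = ((5 + 5*sqrt(2)) + 343)*(-10) = (348 + 5*sqrt(2))*(-10) = -3480 - 50*sqrt(2)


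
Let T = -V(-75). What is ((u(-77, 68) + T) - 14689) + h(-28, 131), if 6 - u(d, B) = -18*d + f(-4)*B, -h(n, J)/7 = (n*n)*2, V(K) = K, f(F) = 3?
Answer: -27174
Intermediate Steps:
h(n, J) = -14*n**2 (h(n, J) = -7*n*n*2 = -7*n**2*2 = -14*n**2)
T = 75 (T = -1*(-75) = 75)
u(d, B) = 6 - 3*B + 18*d (u(d, B) = 6 - (-18*d + 3*B) = 6 + (-3*B + 18*d) = 6 - 3*B + 18*d)
((u(-77, 68) + T) - 14689) + h(-28, 131) = (((6 - 3*68 + 18*(-77)) + 75) - 14689) - 14*(-28)**2 = (((6 - 204 - 1386) + 75) - 14689) - 14*784 = ((-1584 + 75) - 14689) - 10976 = (-1509 - 14689) - 10976 = -16198 - 10976 = -27174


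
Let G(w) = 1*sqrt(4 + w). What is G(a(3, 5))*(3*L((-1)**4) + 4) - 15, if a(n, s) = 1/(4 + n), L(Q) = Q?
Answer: -15 + sqrt(203) ≈ -0.75219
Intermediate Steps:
G(w) = sqrt(4 + w)
G(a(3, 5))*(3*L((-1)**4) + 4) - 15 = sqrt(4 + 1/(4 + 3))*(3*(-1)**4 + 4) - 15 = sqrt(4 + 1/7)*(3*1 + 4) - 15 = sqrt(4 + 1/7)*(3 + 4) - 15 = sqrt(29/7)*7 - 15 = (sqrt(203)/7)*7 - 15 = sqrt(203) - 15 = -15 + sqrt(203)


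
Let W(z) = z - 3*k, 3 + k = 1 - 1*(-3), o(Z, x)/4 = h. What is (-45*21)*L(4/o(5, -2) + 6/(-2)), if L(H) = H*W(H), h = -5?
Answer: -93744/5 ≈ -18749.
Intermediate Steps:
o(Z, x) = -20 (o(Z, x) = 4*(-5) = -20)
k = 1 (k = -3 + (1 - 1*(-3)) = -3 + (1 + 3) = -3 + 4 = 1)
W(z) = -3 + z (W(z) = z - 3*1 = z - 3 = -3 + z)
L(H) = H*(-3 + H)
(-45*21)*L(4/o(5, -2) + 6/(-2)) = (-45*21)*((4/(-20) + 6/(-2))*(-3 + (4/(-20) + 6/(-2)))) = -945*(4*(-1/20) + 6*(-½))*(-3 + (4*(-1/20) + 6*(-½))) = -945*(-⅕ - 3)*(-3 + (-⅕ - 3)) = -(-3024)*(-3 - 16/5) = -(-3024)*(-31)/5 = -945*496/25 = -93744/5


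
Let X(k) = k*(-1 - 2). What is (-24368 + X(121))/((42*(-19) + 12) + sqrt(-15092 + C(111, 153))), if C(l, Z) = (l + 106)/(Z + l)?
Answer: 5131781424/167082215 + 49462*I*sqrt(262948686)/167082215 ≈ 30.714 + 4.8004*I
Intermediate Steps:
C(l, Z) = (106 + l)/(Z + l)
X(k) = -3*k (X(k) = k*(-3) = -3*k)
(-24368 + X(121))/((42*(-19) + 12) + sqrt(-15092 + C(111, 153))) = (-24368 - 3*121)/((42*(-19) + 12) + sqrt(-15092 + (106 + 111)/(153 + 111))) = (-24368 - 363)/((-798 + 12) + sqrt(-15092 + 217/264)) = -24731/(-786 + sqrt(-15092 + (1/264)*217)) = -24731/(-786 + sqrt(-15092 + 217/264)) = -24731/(-786 + sqrt(-3984071/264)) = -24731/(-786 + I*sqrt(262948686)/132)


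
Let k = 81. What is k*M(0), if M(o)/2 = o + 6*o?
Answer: 0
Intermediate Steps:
M(o) = 14*o (M(o) = 2*(o + 6*o) = 2*(7*o) = 14*o)
k*M(0) = 81*(14*0) = 81*0 = 0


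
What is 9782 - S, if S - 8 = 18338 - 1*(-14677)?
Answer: -23241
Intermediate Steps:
S = 33023 (S = 8 + (18338 - 1*(-14677)) = 8 + (18338 + 14677) = 8 + 33015 = 33023)
9782 - S = 9782 - 1*33023 = 9782 - 33023 = -23241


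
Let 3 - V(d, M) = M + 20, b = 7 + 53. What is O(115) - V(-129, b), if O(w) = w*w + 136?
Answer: 13438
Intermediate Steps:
b = 60
V(d, M) = -17 - M (V(d, M) = 3 - (M + 20) = 3 - (20 + M) = 3 + (-20 - M) = -17 - M)
O(w) = 136 + w² (O(w) = w² + 136 = 136 + w²)
O(115) - V(-129, b) = (136 + 115²) - (-17 - 1*60) = (136 + 13225) - (-17 - 60) = 13361 - 1*(-77) = 13361 + 77 = 13438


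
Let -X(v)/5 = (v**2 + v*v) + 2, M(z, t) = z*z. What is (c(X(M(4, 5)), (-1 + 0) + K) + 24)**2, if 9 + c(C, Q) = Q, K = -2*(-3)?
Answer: 400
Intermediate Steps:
M(z, t) = z**2
K = 6
X(v) = -10 - 10*v**2 (X(v) = -5*((v**2 + v*v) + 2) = -5*((v**2 + v**2) + 2) = -5*(2*v**2 + 2) = -5*(2 + 2*v**2) = -10 - 10*v**2)
c(C, Q) = -9 + Q
(c(X(M(4, 5)), (-1 + 0) + K) + 24)**2 = ((-9 + ((-1 + 0) + 6)) + 24)**2 = ((-9 + (-1 + 6)) + 24)**2 = ((-9 + 5) + 24)**2 = (-4 + 24)**2 = 20**2 = 400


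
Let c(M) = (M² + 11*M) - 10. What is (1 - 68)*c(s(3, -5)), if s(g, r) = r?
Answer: 2680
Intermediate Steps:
c(M) = -10 + M² + 11*M
(1 - 68)*c(s(3, -5)) = (1 - 68)*(-10 + (-5)² + 11*(-5)) = -67*(-10 + 25 - 55) = -67*(-40) = 2680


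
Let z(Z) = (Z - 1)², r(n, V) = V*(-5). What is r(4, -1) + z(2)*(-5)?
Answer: 0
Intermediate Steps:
r(n, V) = -5*V
z(Z) = (-1 + Z)²
r(4, -1) + z(2)*(-5) = -5*(-1) + (-1 + 2)²*(-5) = 5 + 1²*(-5) = 5 + 1*(-5) = 5 - 5 = 0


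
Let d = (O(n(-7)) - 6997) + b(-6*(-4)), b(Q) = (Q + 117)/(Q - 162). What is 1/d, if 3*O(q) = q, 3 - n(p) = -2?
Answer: -138/965497 ≈ -0.00014293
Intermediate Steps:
n(p) = 5 (n(p) = 3 - 1*(-2) = 3 + 2 = 5)
O(q) = q/3
b(Q) = (117 + Q)/(-162 + Q)
d = -965497/138 (d = ((1/3)*5 - 6997) + (117 - 6*(-4))/(-162 - 6*(-4)) = (5/3 - 6997) + (117 + 24)/(-162 + 24) = -20986/3 + 141/(-138) = -20986/3 - 1/138*141 = -20986/3 - 47/46 = -965497/138 ≈ -6996.4)
1/d = 1/(-965497/138) = -138/965497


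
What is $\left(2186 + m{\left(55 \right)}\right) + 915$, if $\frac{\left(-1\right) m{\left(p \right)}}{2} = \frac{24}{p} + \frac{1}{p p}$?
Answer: $\frac{9377883}{3025} \approx 3100.1$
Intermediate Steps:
$m{\left(p \right)} = - \frac{48}{p} - \frac{2}{p^{2}}$ ($m{\left(p \right)} = - 2 \left(\frac{24}{p} + \frac{1}{p p}\right) = - 2 \left(\frac{24}{p} + \frac{1}{p^{2}}\right) = - 2 \left(\frac{1}{p^{2}} + \frac{24}{p}\right) = - \frac{48}{p} - \frac{2}{p^{2}}$)
$\left(2186 + m{\left(55 \right)}\right) + 915 = \left(2186 + \frac{2 \left(-1 - 1320\right)}{3025}\right) + 915 = \left(2186 + 2 \cdot \frac{1}{3025} \left(-1 - 1320\right)\right) + 915 = \left(2186 + 2 \cdot \frac{1}{3025} \left(-1321\right)\right) + 915 = \left(2186 - \frac{2642}{3025}\right) + 915 = \frac{6610008}{3025} + 915 = \frac{9377883}{3025}$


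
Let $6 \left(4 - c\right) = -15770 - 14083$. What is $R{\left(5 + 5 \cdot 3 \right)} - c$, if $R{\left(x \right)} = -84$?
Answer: $- \frac{10127}{2} \approx -5063.5$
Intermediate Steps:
$c = \frac{9959}{2}$ ($c = 4 - \frac{-15770 - 14083}{6} = 4 - - \frac{9951}{2} = 4 + \frac{9951}{2} = \frac{9959}{2} \approx 4979.5$)
$R{\left(5 + 5 \cdot 3 \right)} - c = -84 - \frac{9959}{2} = - \frac{10127}{2}$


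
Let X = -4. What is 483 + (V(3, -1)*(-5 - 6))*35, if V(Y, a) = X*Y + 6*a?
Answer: 7413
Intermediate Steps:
V(Y, a) = -4*Y + 6*a
483 + (V(3, -1)*(-5 - 6))*35 = 483 + ((-4*3 + 6*(-1))*(-5 - 6))*35 = 483 + ((-12 - 6)*(-11))*35 = 483 - 18*(-11)*35 = 483 + 198*35 = 483 + 6930 = 7413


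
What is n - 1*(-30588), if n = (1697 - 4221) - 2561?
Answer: 25503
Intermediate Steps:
n = -5085 (n = -2524 - 2561 = -5085)
n - 1*(-30588) = -5085 - 1*(-30588) = -5085 + 30588 = 25503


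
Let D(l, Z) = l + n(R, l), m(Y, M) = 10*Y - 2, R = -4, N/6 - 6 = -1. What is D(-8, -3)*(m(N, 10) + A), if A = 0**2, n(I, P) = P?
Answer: -4768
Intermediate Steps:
N = 30 (N = 36 + 6*(-1) = 36 - 6 = 30)
m(Y, M) = -2 + 10*Y
A = 0
D(l, Z) = 2*l (D(l, Z) = l + l = 2*l)
D(-8, -3)*(m(N, 10) + A) = (2*(-8))*((-2 + 10*30) + 0) = -16*((-2 + 300) + 0) = -16*(298 + 0) = -16*298 = -4768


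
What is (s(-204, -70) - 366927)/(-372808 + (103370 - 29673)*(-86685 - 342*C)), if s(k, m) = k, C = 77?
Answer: 367131/8329534051 ≈ 4.4076e-5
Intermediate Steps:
(s(-204, -70) - 366927)/(-372808 + (103370 - 29673)*(-86685 - 342*C)) = (-204 - 366927)/(-372808 + (103370 - 29673)*(-86685 - 342*77)) = -367131/(-372808 + 73697*(-86685 - 26334)) = -367131/(-372808 + 73697*(-113019)) = -367131/(-372808 - 8329161243) = -367131/(-8329534051) = -367131*(-1/8329534051) = 367131/8329534051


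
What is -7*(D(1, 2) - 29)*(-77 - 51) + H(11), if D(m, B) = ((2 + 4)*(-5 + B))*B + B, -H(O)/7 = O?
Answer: -56525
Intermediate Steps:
H(O) = -7*O
D(m, B) = B + B*(-30 + 6*B) (D(m, B) = (6*(-5 + B))*B + B = (-30 + 6*B)*B + B = B*(-30 + 6*B) + B = B + B*(-30 + 6*B))
-7*(D(1, 2) - 29)*(-77 - 51) + H(11) = -7*(2*(-29 + 6*2) - 29)*(-77 - 51) - 7*11 = -7*(2*(-29 + 12) - 29)*(-128) - 77 = -7*(2*(-17) - 29)*(-128) - 77 = -7*(-34 - 29)*(-128) - 77 = -(-441)*(-128) - 77 = -7*8064 - 77 = -56448 - 77 = -56525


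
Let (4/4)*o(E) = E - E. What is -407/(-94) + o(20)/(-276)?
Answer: 407/94 ≈ 4.3298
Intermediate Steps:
o(E) = 0 (o(E) = E - E = 0)
-407/(-94) + o(20)/(-276) = -407/(-94) + 0/(-276) = -407*(-1/94) + 0*(-1/276) = 407/94 + 0 = 407/94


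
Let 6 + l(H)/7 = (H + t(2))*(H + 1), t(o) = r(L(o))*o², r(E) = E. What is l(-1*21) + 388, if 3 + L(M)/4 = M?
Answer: 5526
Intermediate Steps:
L(M) = -12 + 4*M
t(o) = o²*(-12 + 4*o) (t(o) = (-12 + 4*o)*o² = o²*(-12 + 4*o))
l(H) = -42 + 7*(1 + H)*(-16 + H) (l(H) = -42 + 7*((H + 4*2²*(-3 + 2))*(H + 1)) = -42 + 7*((H + 4*4*(-1))*(1 + H)) = -42 + 7*((H - 16)*(1 + H)) = -42 + 7*((-16 + H)*(1 + H)) = -42 + 7*((1 + H)*(-16 + H)) = -42 + 7*(1 + H)*(-16 + H))
l(-1*21) + 388 = (-154 - (-105)*21 + 7*(-1*21)²) + 388 = (-154 - 105*(-21) + 7*(-21)²) + 388 = (-154 + 2205 + 7*441) + 388 = (-154 + 2205 + 3087) + 388 = 5138 + 388 = 5526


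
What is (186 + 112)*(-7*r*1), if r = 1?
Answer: -2086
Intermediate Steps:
(186 + 112)*(-7*r*1) = (186 + 112)*(-7*1*1) = 298*(-7*1) = 298*(-7) = -2086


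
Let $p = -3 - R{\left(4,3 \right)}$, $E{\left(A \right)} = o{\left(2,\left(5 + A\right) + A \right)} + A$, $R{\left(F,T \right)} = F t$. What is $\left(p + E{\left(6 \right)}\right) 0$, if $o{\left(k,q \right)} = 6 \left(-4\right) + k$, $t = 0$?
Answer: $0$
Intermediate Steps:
$R{\left(F,T \right)} = 0$ ($R{\left(F,T \right)} = F 0 = 0$)
$o{\left(k,q \right)} = -24 + k$
$E{\left(A \right)} = -22 + A$ ($E{\left(A \right)} = \left(-24 + 2\right) + A = -22 + A$)
$p = -3$ ($p = -3 - 0 = -3 + 0 = -3$)
$\left(p + E{\left(6 \right)}\right) 0 = \left(-3 + \left(-22 + 6\right)\right) 0 = \left(-3 - 16\right) 0 = \left(-19\right) 0 = 0$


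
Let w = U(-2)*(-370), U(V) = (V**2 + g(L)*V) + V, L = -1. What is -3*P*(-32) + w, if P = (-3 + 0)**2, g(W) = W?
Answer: -616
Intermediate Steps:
P = 9 (P = (-3)**2 = 9)
U(V) = V**2 (U(V) = (V**2 - V) + V = V**2)
w = -1480 (w = (-2)**2*(-370) = 4*(-370) = -1480)
-3*P*(-32) + w = -3*9*(-32) - 1480 = -27*(-32) - 1480 = 864 - 1480 = -616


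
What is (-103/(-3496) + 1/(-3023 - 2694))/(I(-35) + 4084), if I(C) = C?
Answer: 585355/80925872968 ≈ 7.2332e-6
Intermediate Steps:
(-103/(-3496) + 1/(-3023 - 2694))/(I(-35) + 4084) = (-103/(-3496) + 1/(-3023 - 2694))/(-35 + 4084) = (-103*(-1/3496) + 1/(-5717))/4049 = (103/3496 - 1/5717)*(1/4049) = (585355/19986632)*(1/4049) = 585355/80925872968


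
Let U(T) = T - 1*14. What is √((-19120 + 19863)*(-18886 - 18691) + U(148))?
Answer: I*√27919577 ≈ 5283.9*I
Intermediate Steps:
U(T) = -14 + T (U(T) = T - 14 = -14 + T)
√((-19120 + 19863)*(-18886 - 18691) + U(148)) = √((-19120 + 19863)*(-18886 - 18691) + (-14 + 148)) = √(743*(-37577) + 134) = √(-27919711 + 134) = √(-27919577) = I*√27919577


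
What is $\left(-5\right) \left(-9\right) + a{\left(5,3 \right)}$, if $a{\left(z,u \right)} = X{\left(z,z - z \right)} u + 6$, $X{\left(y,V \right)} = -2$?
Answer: $45$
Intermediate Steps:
$a{\left(z,u \right)} = 6 - 2 u$ ($a{\left(z,u \right)} = - 2 u + 6 = 6 - 2 u$)
$\left(-5\right) \left(-9\right) + a{\left(5,3 \right)} = \left(-5\right) \left(-9\right) + \left(6 - 6\right) = 45 + \left(6 - 6\right) = 45 + 0 = 45$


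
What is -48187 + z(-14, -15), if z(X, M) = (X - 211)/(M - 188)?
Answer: -9781736/203 ≈ -48186.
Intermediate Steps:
z(X, M) = (-211 + X)/(-188 + M)
-48187 + z(-14, -15) = -48187 + (-211 - 14)/(-188 - 15) = -48187 - 225/(-203) = -48187 - 1/203*(-225) = -48187 + 225/203 = -9781736/203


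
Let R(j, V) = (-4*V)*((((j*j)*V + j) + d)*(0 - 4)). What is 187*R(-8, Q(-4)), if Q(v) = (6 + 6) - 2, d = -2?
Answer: 18849600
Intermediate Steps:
Q(v) = 10 (Q(v) = 12 - 2 = 10)
R(j, V) = -4*V*(8 - 4*j - 4*V*j²) (R(j, V) = (-4*V)*((((j*j)*V + j) - 2)*(0 - 4)) = (-4*V)*(((j²*V + j) - 2)*(-4)) = (-4*V)*(((V*j² + j) - 2)*(-4)) = (-4*V)*(((j + V*j²) - 2)*(-4)) = (-4*V)*((-2 + j + V*j²)*(-4)) = (-4*V)*(8 - 4*j - 4*V*j²) = -4*V*(8 - 4*j - 4*V*j²))
187*R(-8, Q(-4)) = 187*(16*10*(-2 - 8 + 10*(-8)²)) = 187*(16*10*(-2 - 8 + 10*64)) = 187*(16*10*(-2 - 8 + 640)) = 187*(16*10*630) = 187*100800 = 18849600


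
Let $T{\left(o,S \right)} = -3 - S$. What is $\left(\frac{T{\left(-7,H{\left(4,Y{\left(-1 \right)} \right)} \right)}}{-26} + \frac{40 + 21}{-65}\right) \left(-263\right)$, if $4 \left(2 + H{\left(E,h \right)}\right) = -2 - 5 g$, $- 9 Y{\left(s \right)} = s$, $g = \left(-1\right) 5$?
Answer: $\frac{92839}{520} \approx 178.54$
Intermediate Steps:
$g = -5$
$Y{\left(s \right)} = - \frac{s}{9}$
$H{\left(E,h \right)} = \frac{15}{4}$ ($H{\left(E,h \right)} = -2 + \frac{-2 - -25}{4} = -2 + \frac{-2 + 25}{4} = -2 + \frac{1}{4} \cdot 23 = -2 + \frac{23}{4} = \frac{15}{4}$)
$\left(\frac{T{\left(-7,H{\left(4,Y{\left(-1 \right)} \right)} \right)}}{-26} + \frac{40 + 21}{-65}\right) \left(-263\right) = \left(\frac{-3 - \frac{15}{4}}{-26} + \frac{40 + 21}{-65}\right) \left(-263\right) = \left(\left(-3 - \frac{15}{4}\right) \left(- \frac{1}{26}\right) + 61 \left(- \frac{1}{65}\right)\right) \left(-263\right) = \left(\left(- \frac{27}{4}\right) \left(- \frac{1}{26}\right) - \frac{61}{65}\right) \left(-263\right) = \left(\frac{27}{104} - \frac{61}{65}\right) \left(-263\right) = \left(- \frac{353}{520}\right) \left(-263\right) = \frac{92839}{520}$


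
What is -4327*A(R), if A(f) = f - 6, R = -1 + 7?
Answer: 0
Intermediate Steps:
R = 6
A(f) = -6 + f
-4327*A(R) = -4327*(-6 + 6) = -4327*0 = 0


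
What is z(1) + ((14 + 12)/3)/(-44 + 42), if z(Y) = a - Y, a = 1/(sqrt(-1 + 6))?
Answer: -16/3 + sqrt(5)/5 ≈ -4.8861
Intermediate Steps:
a = sqrt(5)/5 (a = 1/(sqrt(5)) = sqrt(5)/5 ≈ 0.44721)
z(Y) = -Y + sqrt(5)/5 (z(Y) = sqrt(5)/5 - Y = -Y + sqrt(5)/5)
z(1) + ((14 + 12)/3)/(-44 + 42) = (-1*1 + sqrt(5)/5) + ((14 + 12)/3)/(-44 + 42) = (-1 + sqrt(5)/5) + (26*(1/3))/(-2) = (-1 + sqrt(5)/5) - 1/2*26/3 = (-1 + sqrt(5)/5) - 13/3 = -16/3 + sqrt(5)/5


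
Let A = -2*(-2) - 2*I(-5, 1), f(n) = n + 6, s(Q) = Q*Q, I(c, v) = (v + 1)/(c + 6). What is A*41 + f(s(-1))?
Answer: 7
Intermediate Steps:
I(c, v) = (1 + v)/(6 + c)
s(Q) = Q²
f(n) = 6 + n
A = 0 (A = -2*(-2) - 2*(1 + 1)/(6 - 5) = 4 - 2*2/1 = 4 - 2*2 = 4 - 4 = 0)
A*41 + f(s(-1)) = 0*41 + (6 + (-1)²) = 0 + (6 + 1) = 0 + 7 = 7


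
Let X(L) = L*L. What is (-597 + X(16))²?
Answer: 116281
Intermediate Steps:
X(L) = L²
(-597 + X(16))² = (-597 + 16²)² = (-597 + 256)² = (-341)² = 116281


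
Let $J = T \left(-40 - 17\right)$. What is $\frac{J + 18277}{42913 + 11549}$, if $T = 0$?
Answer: $\frac{18277}{54462} \approx 0.33559$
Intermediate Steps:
$J = 0$ ($J = 0 \left(-40 - 17\right) = 0 \left(-57\right) = 0$)
$\frac{J + 18277}{42913 + 11549} = \frac{0 + 18277}{42913 + 11549} = \frac{18277}{54462}$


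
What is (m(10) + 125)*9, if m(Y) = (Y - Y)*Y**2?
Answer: 1125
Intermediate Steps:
m(Y) = 0 (m(Y) = 0*Y**2 = 0)
(m(10) + 125)*9 = (0 + 125)*9 = 125*9 = 1125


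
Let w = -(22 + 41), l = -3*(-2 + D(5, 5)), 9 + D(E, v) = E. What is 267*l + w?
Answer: 4743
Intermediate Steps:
D(E, v) = -9 + E
l = 18 (l = -3*(-2 + (-9 + 5)) = -3*(-2 - 4) = -3*(-6) = 18)
w = -63 (w = -1*63 = -63)
267*l + w = 267*18 - 63 = 4806 - 63 = 4743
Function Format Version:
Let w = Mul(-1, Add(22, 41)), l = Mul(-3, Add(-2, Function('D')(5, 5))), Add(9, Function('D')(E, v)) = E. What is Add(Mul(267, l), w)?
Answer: 4743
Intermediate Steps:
Function('D')(E, v) = Add(-9, E)
l = 18 (l = Mul(-3, Add(-2, Add(-9, 5))) = Mul(-3, Add(-2, -4)) = Mul(-3, -6) = 18)
w = -63 (w = Mul(-1, 63) = -63)
Add(Mul(267, l), w) = Add(Mul(267, 18), -63) = Add(4806, -63) = 4743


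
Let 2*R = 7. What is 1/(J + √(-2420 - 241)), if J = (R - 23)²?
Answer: 2028/785339 - 16*I*√2661/2356017 ≈ 0.0025823 - 0.00035032*I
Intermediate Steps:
R = 7/2 (R = (½)*7 = 7/2 ≈ 3.5000)
J = 1521/4 (J = (7/2 - 23)² = (-39/2)² = 1521/4 ≈ 380.25)
1/(J + √(-2420 - 241)) = 1/(1521/4 + √(-2420 - 241)) = 1/(1521/4 + √(-2661)) = 1/(1521/4 + I*√2661)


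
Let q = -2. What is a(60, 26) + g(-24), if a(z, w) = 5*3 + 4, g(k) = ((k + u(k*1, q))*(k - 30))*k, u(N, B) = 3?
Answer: -27197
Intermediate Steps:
g(k) = k*(-30 + k)*(3 + k) (g(k) = ((k + 3)*(k - 30))*k = ((3 + k)*(-30 + k))*k = ((-30 + k)*(3 + k))*k = k*(-30 + k)*(3 + k))
a(z, w) = 19 (a(z, w) = 15 + 4 = 19)
a(60, 26) + g(-24) = 19 - 24*(-90 + (-24)² - 27*(-24)) = 19 - 24*(-90 + 576 + 648) = 19 - 24*1134 = 19 - 27216 = -27197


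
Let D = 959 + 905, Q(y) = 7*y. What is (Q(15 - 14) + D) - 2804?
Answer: -933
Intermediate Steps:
D = 1864
(Q(15 - 14) + D) - 2804 = (7*(15 - 14) + 1864) - 2804 = (7*1 + 1864) - 2804 = (7 + 1864) - 2804 = 1871 - 2804 = -933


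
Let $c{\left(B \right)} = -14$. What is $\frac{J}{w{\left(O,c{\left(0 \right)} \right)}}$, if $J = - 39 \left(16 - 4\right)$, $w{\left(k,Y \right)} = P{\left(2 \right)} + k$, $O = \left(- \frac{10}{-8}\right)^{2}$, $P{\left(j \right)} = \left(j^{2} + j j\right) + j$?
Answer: $- \frac{7488}{185} \approx -40.476$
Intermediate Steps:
$P{\left(j \right)} = j + 2 j^{2}$ ($P{\left(j \right)} = \left(j^{2} + j^{2}\right) + j = 2 j^{2} + j = j + 2 j^{2}$)
$O = \frac{25}{16}$ ($O = \left(\left(-10\right) \left(- \frac{1}{8}\right)\right)^{2} = \left(\frac{5}{4}\right)^{2} = \frac{25}{16} \approx 1.5625$)
$w{\left(k,Y \right)} = 10 + k$ ($w{\left(k,Y \right)} = 2 \left(1 + 2 \cdot 2\right) + k = 2 \left(1 + 4\right) + k = 2 \cdot 5 + k = 10 + k$)
$J = -468$ ($J = \left(-39\right) 12 = -468$)
$\frac{J}{w{\left(O,c{\left(0 \right)} \right)}} = - \frac{468}{10 + \frac{25}{16}} = - \frac{468}{\frac{185}{16}} = \left(-468\right) \frac{16}{185} = - \frac{7488}{185}$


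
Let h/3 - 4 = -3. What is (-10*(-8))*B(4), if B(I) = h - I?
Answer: -80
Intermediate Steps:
h = 3 (h = 12 + 3*(-3) = 12 - 9 = 3)
B(I) = 3 - I
(-10*(-8))*B(4) = (-10*(-8))*(3 - 1*4) = 80*(3 - 4) = 80*(-1) = -80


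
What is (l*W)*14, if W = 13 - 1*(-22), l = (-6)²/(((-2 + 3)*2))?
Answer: 8820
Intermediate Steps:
l = 18 (l = 36/((1*2)) = 36/2 = 36*(½) = 18)
W = 35 (W = 13 + 22 = 35)
(l*W)*14 = (18*35)*14 = 630*14 = 8820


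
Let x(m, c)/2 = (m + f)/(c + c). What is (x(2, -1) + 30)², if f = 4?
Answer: 576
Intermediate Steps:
x(m, c) = (4 + m)/c (x(m, c) = 2*((m + 4)/(c + c)) = 2*((4 + m)/((2*c))) = 2*((4 + m)*(1/(2*c))) = 2*((4 + m)/(2*c)) = (4 + m)/c)
(x(2, -1) + 30)² = ((4 + 2)/(-1) + 30)² = (-1*6 + 30)² = (-6 + 30)² = 24² = 576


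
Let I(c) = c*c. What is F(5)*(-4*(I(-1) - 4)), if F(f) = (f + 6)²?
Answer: 1452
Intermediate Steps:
I(c) = c²
F(f) = (6 + f)²
F(5)*(-4*(I(-1) - 4)) = (6 + 5)²*(-4*((-1)² - 4)) = 11²*(-4*(1 - 4)) = 121*(-4*(-3)) = 121*12 = 1452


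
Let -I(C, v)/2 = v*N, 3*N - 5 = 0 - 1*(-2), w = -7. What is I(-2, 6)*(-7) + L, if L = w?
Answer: 189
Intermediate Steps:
L = -7
N = 7/3 (N = 5/3 + (0 - 1*(-2))/3 = 5/3 + (0 + 2)/3 = 5/3 + (⅓)*2 = 5/3 + ⅔ = 7/3 ≈ 2.3333)
I(C, v) = -14*v/3 (I(C, v) = -2*v*7/3 = -14*v/3)
I(-2, 6)*(-7) + L = -14/3*6*(-7) - 7 = -28*(-7) - 7 = 196 - 7 = 189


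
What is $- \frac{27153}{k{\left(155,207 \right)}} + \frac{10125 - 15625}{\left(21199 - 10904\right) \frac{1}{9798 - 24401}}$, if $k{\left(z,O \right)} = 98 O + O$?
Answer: $\frac{36569922097}{4688343} \approx 7800.2$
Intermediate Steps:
$k{\left(z,O \right)} = 99 O$
$- \frac{27153}{k{\left(155,207 \right)}} + \frac{10125 - 15625}{\left(21199 - 10904\right) \frac{1}{9798 - 24401}} = - \frac{27153}{99 \cdot 207} + \frac{10125 - 15625}{\left(21199 - 10904\right) \frac{1}{9798 - 24401}} = - \frac{27153}{20493} - \frac{5500}{10295 \frac{1}{-14603}} = \left(-27153\right) \frac{1}{20493} - \frac{5500}{10295 \left(- \frac{1}{14603}\right)} = - \frac{3017}{2277} - \frac{5500}{- \frac{10295}{14603}} = - \frac{3017}{2277} - - \frac{16063300}{2059} = - \frac{3017}{2277} + \frac{16063300}{2059} = \frac{36569922097}{4688343}$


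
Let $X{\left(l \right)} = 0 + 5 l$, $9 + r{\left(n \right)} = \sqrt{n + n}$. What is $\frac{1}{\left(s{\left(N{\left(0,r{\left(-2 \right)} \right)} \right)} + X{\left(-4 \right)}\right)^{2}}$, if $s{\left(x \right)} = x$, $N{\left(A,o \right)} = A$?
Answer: $\frac{1}{400} \approx 0.0025$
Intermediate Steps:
$r{\left(n \right)} = -9 + \sqrt{2} \sqrt{n}$ ($r{\left(n \right)} = -9 + \sqrt{n + n} = -9 + \sqrt{2 n} = -9 + \sqrt{2} \sqrt{n}$)
$X{\left(l \right)} = 5 l$
$\frac{1}{\left(s{\left(N{\left(0,r{\left(-2 \right)} \right)} \right)} + X{\left(-4 \right)}\right)^{2}} = \frac{1}{\left(0 + 5 \left(-4\right)\right)^{2}} = \frac{1}{\left(0 - 20\right)^{2}} = \frac{1}{\left(-20\right)^{2}} = \frac{1}{400}$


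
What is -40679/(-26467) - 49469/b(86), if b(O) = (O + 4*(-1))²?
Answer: -54514233/9366532 ≈ -5.8201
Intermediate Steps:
b(O) = (-4 + O)² (b(O) = (O - 4)² = (-4 + O)²)
-40679/(-26467) - 49469/b(86) = -40679/(-26467) - 49469/(-4 + 86)² = -40679*(-1/26467) - 49469/(82²) = 2141/1393 - 49469/6724 = -54514233/9366532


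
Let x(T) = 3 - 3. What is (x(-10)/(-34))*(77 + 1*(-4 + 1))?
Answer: 0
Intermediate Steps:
x(T) = 0
(x(-10)/(-34))*(77 + 1*(-4 + 1)) = (0/(-34))*(77 + 1*(-4 + 1)) = (0*(-1/34))*(77 + 1*(-3)) = 0*(77 - 3) = 0*74 = 0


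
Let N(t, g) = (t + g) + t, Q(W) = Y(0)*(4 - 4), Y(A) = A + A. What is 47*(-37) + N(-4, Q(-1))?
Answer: -1747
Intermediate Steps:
Y(A) = 2*A
Q(W) = 0 (Q(W) = (2*0)*(4 - 4) = 0*0 = 0)
N(t, g) = g + 2*t (N(t, g) = (g + t) + t = g + 2*t)
47*(-37) + N(-4, Q(-1)) = 47*(-37) + (0 + 2*(-4)) = -1739 + (0 - 8) = -1739 - 8 = -1747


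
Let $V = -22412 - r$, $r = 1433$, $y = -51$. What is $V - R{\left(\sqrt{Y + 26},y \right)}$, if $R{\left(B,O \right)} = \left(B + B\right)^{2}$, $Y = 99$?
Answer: $-24345$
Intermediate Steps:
$V = -23845$ ($V = -22412 - 1433 = -23845$)
$R{\left(B,O \right)} = 4 B^{2}$ ($R{\left(B,O \right)} = \left(2 B\right)^{2} = 4 B^{2}$)
$V - R{\left(\sqrt{Y + 26},y \right)} = -23845 - 4 \left(\sqrt{99 + 26}\right)^{2} = -23845 - 4 \left(\sqrt{125}\right)^{2} = -23845 - 4 \left(5 \sqrt{5}\right)^{2} = -23845 - 4 \cdot 125 = -23845 - 500 = -24345$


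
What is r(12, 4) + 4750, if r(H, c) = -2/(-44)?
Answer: 104501/22 ≈ 4750.0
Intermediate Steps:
r(H, c) = 1/22 (r(H, c) = -2*(-1/44) = 1/22)
r(12, 4) + 4750 = 1/22 + 4750 = 104501/22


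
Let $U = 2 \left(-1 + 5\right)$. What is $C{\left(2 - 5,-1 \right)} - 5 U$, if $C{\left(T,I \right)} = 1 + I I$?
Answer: $-38$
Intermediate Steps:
$U = 8$ ($U = 2 \cdot 4 = 8$)
$C{\left(T,I \right)} = 1 + I^{2}$
$C{\left(2 - 5,-1 \right)} - 5 U = \left(1 + \left(-1\right)^{2}\right) - 40 = \left(1 + 1\right) - 40 = 2 - 40 = -38$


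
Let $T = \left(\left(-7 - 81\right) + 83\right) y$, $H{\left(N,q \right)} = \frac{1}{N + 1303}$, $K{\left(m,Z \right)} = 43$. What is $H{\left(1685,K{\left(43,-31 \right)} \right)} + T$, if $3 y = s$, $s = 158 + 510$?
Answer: $- \frac{3326639}{2988} \approx -1113.3$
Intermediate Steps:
$s = 668$
$H{\left(N,q \right)} = \frac{1}{1303 + N}$
$y = \frac{668}{3}$ ($y = \frac{1}{3} \cdot 668 = \frac{668}{3} \approx 222.67$)
$T = - \frac{3340}{3}$ ($T = \left(\left(-7 - 81\right) + 83\right) \frac{668}{3} = \left(-88 + 83\right) \frac{668}{3} = \left(-5\right) \frac{668}{3} = - \frac{3340}{3} \approx -1113.3$)
$H{\left(1685,K{\left(43,-31 \right)} \right)} + T = \frac{1}{1303 + 1685} - \frac{3340}{3} = \frac{1}{2988} - \frac{3340}{3} = - \frac{3326639}{2988}$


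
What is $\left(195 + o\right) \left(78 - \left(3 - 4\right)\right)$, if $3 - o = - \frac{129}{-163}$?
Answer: $\frac{2539455}{163} \approx 15579.0$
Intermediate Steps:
$o = \frac{360}{163}$ ($o = 3 - - \frac{129}{-163} = 3 - \left(-129\right) \left(- \frac{1}{163}\right) = 3 - \frac{129}{163} = \frac{360}{163} \approx 2.2086$)
$\left(195 + o\right) \left(78 - \left(3 - 4\right)\right) = \left(195 + \frac{360}{163}\right) \left(78 - \left(3 - 4\right)\right) = \frac{32145 \left(78 - \left(3 - 4\right)\right)}{163} = \frac{32145 \left(78 - -1\right)}{163} = \frac{32145 \left(78 + 1\right)}{163} = \frac{32145}{163} \cdot 79 = \frac{2539455}{163}$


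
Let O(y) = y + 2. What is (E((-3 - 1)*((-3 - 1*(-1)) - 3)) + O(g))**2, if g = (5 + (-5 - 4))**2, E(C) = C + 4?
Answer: 1764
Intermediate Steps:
E(C) = 4 + C
g = 16 (g = (5 - 9)**2 = (-4)**2 = 16)
O(y) = 2 + y
(E((-3 - 1)*((-3 - 1*(-1)) - 3)) + O(g))**2 = ((4 + (-3 - 1)*((-3 - 1*(-1)) - 3)) + (2 + 16))**2 = ((4 - 4*((-3 + 1) - 3)) + 18)**2 = ((4 - 4*(-2 - 3)) + 18)**2 = ((4 - 4*(-5)) + 18)**2 = ((4 + 20) + 18)**2 = (24 + 18)**2 = 42**2 = 1764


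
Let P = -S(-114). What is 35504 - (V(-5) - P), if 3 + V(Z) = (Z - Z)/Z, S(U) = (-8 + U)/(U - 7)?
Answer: 4296225/121 ≈ 35506.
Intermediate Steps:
S(U) = (-8 + U)/(-7 + U)
V(Z) = -3 (V(Z) = -3 + (Z - Z)/Z = -3 + 0/Z = -3 + 0 = -3)
P = -122/121 (P = -(-8 - 114)/(-7 - 114) = -(-122)/(-121) = -(-1)*(-122)/121 = -1*122/121 = -122/121 ≈ -1.0083)
35504 - (V(-5) - P) = 35504 - (-3 - 1*(-122/121)) = 35504 - (-3 + 122/121) = 35504 - 1*(-241/121) = 35504 + 241/121 = 4296225/121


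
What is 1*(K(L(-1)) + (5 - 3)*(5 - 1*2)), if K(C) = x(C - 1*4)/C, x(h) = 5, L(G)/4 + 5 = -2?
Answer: 163/28 ≈ 5.8214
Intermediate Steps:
L(G) = -28 (L(G) = -20 + 4*(-2) = -20 - 8 = -28)
K(C) = 5/C
1*(K(L(-1)) + (5 - 3)*(5 - 1*2)) = 1*(5/(-28) + (5 - 3)*(5 - 1*2)) = 1*(5*(-1/28) + 2*(5 - 2)) = 1*(-5/28 + 2*3) = 1*(-5/28 + 6) = 1*(163/28) = 163/28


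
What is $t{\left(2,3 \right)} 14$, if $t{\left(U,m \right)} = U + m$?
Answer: $70$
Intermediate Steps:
$t{\left(2,3 \right)} 14 = \left(2 + 3\right) 14 = 5 \cdot 14 = 70$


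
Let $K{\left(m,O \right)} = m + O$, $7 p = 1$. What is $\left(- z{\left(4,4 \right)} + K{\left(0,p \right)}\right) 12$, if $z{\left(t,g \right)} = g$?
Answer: $- \frac{324}{7} \approx -46.286$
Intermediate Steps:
$p = \frac{1}{7}$ ($p = \frac{1}{7} \cdot 1 = \frac{1}{7} \approx 0.14286$)
$K{\left(m,O \right)} = O + m$
$\left(- z{\left(4,4 \right)} + K{\left(0,p \right)}\right) 12 = \left(\left(-1\right) 4 + \left(\frac{1}{7} + 0\right)\right) 12 = \left(-4 + \frac{1}{7}\right) 12 = \left(- \frac{27}{7}\right) 12 = - \frac{324}{7}$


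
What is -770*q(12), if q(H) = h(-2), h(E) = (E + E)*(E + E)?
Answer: -12320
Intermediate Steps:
h(E) = 4*E² (h(E) = (2*E)*(2*E) = 4*E²)
q(H) = 16 (q(H) = 4*(-2)² = 4*4 = 16)
-770*q(12) = -770*16 = -12320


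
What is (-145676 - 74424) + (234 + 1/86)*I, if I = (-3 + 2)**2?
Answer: -18908475/86 ≈ -2.1987e+5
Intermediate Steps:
I = 1 (I = (-1)**2 = 1)
(-145676 - 74424) + (234 + 1/86)*I = (-145676 - 74424) + (234 + 1/86)*1 = -220100 + (234 + 1/86)*1 = -220100 + (20125/86)*1 = -220100 + 20125/86 = -18908475/86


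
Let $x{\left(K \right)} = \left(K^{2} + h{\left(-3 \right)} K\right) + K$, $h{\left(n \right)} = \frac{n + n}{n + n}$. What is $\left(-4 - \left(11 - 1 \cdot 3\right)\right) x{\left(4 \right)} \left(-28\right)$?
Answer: $8064$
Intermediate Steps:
$h{\left(n \right)} = 1$ ($h{\left(n \right)} = \frac{2 n}{2 n} = 2 n \frac{1}{2 n} = 1$)
$x{\left(K \right)} = K^{2} + 2 K$ ($x{\left(K \right)} = \left(K^{2} + 1 K\right) + K = \left(K^{2} + K\right) + K = \left(K + K^{2}\right) + K = K^{2} + 2 K$)
$\left(-4 - \left(11 - 1 \cdot 3\right)\right) x{\left(4 \right)} \left(-28\right) = \left(-4 - \left(11 - 1 \cdot 3\right)\right) 4 \left(2 + 4\right) \left(-28\right) = \left(-4 - \left(11 - 3\right)\right) 4 \cdot 6 \left(-28\right) = \left(-4 - \left(11 - 3\right)\right) 24 \left(-28\right) = \left(-4 - 8\right) 24 \left(-28\right) = \left(-12\right) 24 \left(-28\right) = \left(-288\right) \left(-28\right) = 8064$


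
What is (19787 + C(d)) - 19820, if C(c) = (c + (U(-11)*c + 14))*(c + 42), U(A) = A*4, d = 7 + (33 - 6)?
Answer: -110081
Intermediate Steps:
d = 34 (d = 7 + 27 = 34)
U(A) = 4*A
C(c) = (14 - 43*c)*(42 + c) (C(c) = (c + ((4*(-11))*c + 14))*(c + 42) = (c + (-44*c + 14))*(42 + c) = (c + (14 - 44*c))*(42 + c) = (14 - 43*c)*(42 + c))
(19787 + C(d)) - 19820 = (19787 + (588 - 1792*34 - 43*34**2)) - 19820 = (19787 + (588 - 60928 - 43*1156)) - 19820 = (19787 + (588 - 60928 - 49708)) - 19820 = (19787 - 110048) - 19820 = -90261 - 19820 = -110081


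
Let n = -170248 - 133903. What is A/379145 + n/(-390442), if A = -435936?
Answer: -222228311/599328470 ≈ -0.37080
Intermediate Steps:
n = -304151
A/379145 + n/(-390442) = -435936/379145 - 304151/(-390442) = -435936*1/379145 - 304151*(-1/390442) = -22944/19955 + 304151/390442 = -222228311/599328470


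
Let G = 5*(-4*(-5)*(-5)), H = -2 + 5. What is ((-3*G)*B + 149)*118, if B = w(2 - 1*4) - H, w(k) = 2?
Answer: -159418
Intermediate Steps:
H = 3
B = -1 (B = 2 - 1*3 = 2 - 3 = -1)
G = -500 (G = 5*(20*(-5)) = 5*(-100) = -500)
((-3*G)*B + 149)*118 = (-3*(-500)*(-1) + 149)*118 = (1500*(-1) + 149)*118 = (-1500 + 149)*118 = -1351*118 = -159418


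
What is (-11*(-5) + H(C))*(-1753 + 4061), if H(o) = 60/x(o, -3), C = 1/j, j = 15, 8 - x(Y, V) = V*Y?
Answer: 5896940/41 ≈ 1.4383e+5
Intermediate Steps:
x(Y, V) = 8 - V*Y
C = 1/15 ≈ 0.066667
H(o) = 60/(8 + 3*o) (H(o) = 60/(8 - 1*(-3)*o) = 60/(8 + 3*o))
(-11*(-5) + H(C))*(-1753 + 4061) = (-11*(-5) + 60/(8 + 3*(1/15)))*(-1753 + 4061) = (55 + 60/(8 + 1/5))*2308 = (55 + 60/(41/5))*2308 = (55 + 60*(5/41))*2308 = (55 + 300/41)*2308 = (2555/41)*2308 = 5896940/41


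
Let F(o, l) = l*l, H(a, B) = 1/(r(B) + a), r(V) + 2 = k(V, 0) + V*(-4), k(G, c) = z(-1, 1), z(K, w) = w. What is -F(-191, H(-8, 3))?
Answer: -1/441 ≈ -0.0022676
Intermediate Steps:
k(G, c) = 1
r(V) = -1 - 4*V (r(V) = -2 + (1 + V*(-4)) = -2 + (1 - 4*V) = -1 - 4*V)
H(a, B) = 1/(-1 + a - 4*B) (H(a, B) = 1/((-1 - 4*B) + a) = 1/(-1 + a - 4*B))
F(o, l) = l**2
-F(-191, H(-8, 3)) = -(1/(-1 - 8 - 4*3))**2 = -(1/(-1 - 8 - 12))**2 = -(1/(-21))**2 = -(-1/21)**2 = -1*1/441 = -1/441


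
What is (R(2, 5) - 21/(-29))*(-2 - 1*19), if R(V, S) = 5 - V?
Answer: -2268/29 ≈ -78.207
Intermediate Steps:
(R(2, 5) - 21/(-29))*(-2 - 1*19) = ((5 - 1*2) - 21/(-29))*(-2 - 1*19) = ((5 - 2) - 21*(-1/29))*(-2 - 19) = (3 + 21/29)*(-21) = (108/29)*(-21) = -2268/29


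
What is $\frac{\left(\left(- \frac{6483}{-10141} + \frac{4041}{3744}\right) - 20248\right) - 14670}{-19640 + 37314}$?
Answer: $- \frac{147299779971}{74560526144} \approx -1.9756$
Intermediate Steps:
$\frac{\left(\left(- \frac{6483}{-10141} + \frac{4041}{3744}\right) - 20248\right) - 14670}{-19640 + 37314} = \frac{\left(\left(\left(-6483\right) \left(- \frac{1}{10141}\right) + 4041 \cdot \frac{1}{3744}\right) - 20248\right) - 14670}{17674} = \left(\left(\left(\frac{6483}{10141} + \frac{449}{416}\right) - 20248\right) - 14670\right) \frac{1}{17674} = \left(\left(\frac{7250237}{4218656} - 20248\right) - 14670\right) \frac{1}{17674} = \left(- \frac{85412096451}{4218656} - 14670\right) \frac{1}{17674} = \left(- \frac{147299779971}{4218656}\right) \frac{1}{17674} = - \frac{147299779971}{74560526144}$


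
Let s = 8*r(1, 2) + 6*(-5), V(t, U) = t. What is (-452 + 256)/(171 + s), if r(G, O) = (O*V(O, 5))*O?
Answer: -196/205 ≈ -0.95610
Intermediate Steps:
r(G, O) = O³ (r(G, O) = (O*O)*O = O²*O = O³)
s = 34 (s = 8*2³ + 6*(-5) = 8*8 - 30 = 64 - 30 = 34)
(-452 + 256)/(171 + s) = (-452 + 256)/(171 + 34) = -196/205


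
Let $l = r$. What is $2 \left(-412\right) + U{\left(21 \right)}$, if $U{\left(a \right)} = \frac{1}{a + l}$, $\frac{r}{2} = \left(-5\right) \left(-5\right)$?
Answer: $- \frac{58503}{71} \approx -823.99$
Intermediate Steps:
$r = 50$ ($r = 2 \left(\left(-5\right) \left(-5\right)\right) = 2 \cdot 25 = 50$)
$l = 50$
$U{\left(a \right)} = \frac{1}{50 + a}$ ($U{\left(a \right)} = \frac{1}{a + 50} = \frac{1}{50 + a}$)
$2 \left(-412\right) + U{\left(21 \right)} = 2 \left(-412\right) + \frac{1}{50 + 21} = -824 + \frac{1}{71} = - \frac{58503}{71}$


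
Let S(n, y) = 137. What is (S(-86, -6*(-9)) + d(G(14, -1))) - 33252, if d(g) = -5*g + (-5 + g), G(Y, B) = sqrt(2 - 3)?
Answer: -33120 - 4*I ≈ -33120.0 - 4.0*I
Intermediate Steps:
G(Y, B) = I (G(Y, B) = sqrt(-1) = I)
d(g) = -5 - 4*g
(S(-86, -6*(-9)) + d(G(14, -1))) - 33252 = (137 + (-5 - 4*I)) - 33252 = (132 - 4*I) - 33252 = -33120 - 4*I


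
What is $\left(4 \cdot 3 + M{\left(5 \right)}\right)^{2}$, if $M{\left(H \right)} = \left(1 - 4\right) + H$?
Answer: $196$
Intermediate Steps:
$M{\left(H \right)} = -3 + H$
$\left(4 \cdot 3 + M{\left(5 \right)}\right)^{2} = \left(4 \cdot 3 + \left(-3 + 5\right)\right)^{2} = \left(12 + 2\right)^{2} = 14^{2} = 196$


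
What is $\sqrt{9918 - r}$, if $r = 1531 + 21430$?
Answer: $i \sqrt{13043} \approx 114.21 i$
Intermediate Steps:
$r = 22961$
$\sqrt{9918 - r} = \sqrt{9918 - 22961} = \sqrt{-13043} = i \sqrt{13043}$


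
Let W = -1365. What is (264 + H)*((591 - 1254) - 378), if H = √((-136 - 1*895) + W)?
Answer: -274824 - 2082*I*√599 ≈ -2.7482e+5 - 50956.0*I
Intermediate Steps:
H = 2*I*√599 (H = √((-136 - 1*895) - 1365) = √((-136 - 895) - 1365) = √(-1031 - 1365) = √(-2396) = 2*I*√599 ≈ 48.949*I)
(264 + H)*((591 - 1254) - 378) = (264 + 2*I*√599)*((591 - 1254) - 378) = (264 + 2*I*√599)*(-663 - 378) = (264 + 2*I*√599)*(-1041) = -274824 - 2082*I*√599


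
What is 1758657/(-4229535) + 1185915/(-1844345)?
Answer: -550629282946/520048115305 ≈ -1.0588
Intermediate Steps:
1758657/(-4229535) + 1185915/(-1844345) = 1758657*(-1/4229535) + 1185915*(-1/1844345) = -586219/1409845 - 237183/368869 = -550629282946/520048115305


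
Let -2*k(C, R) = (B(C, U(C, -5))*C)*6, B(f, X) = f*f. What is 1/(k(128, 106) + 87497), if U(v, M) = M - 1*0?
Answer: -1/6203959 ≈ -1.6119e-7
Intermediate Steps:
U(v, M) = M (U(v, M) = M + 0 = M)
B(f, X) = f**2
k(C, R) = -3*C**3 (k(C, R) = -C**2*C*6/2 = -C**3*6/2 = -3*C**3)
1/(k(128, 106) + 87497) = 1/(-3*128**3 + 87497) = 1/(-3*2097152 + 87497) = 1/(-6291456 + 87497) = 1/(-6203959) = -1/6203959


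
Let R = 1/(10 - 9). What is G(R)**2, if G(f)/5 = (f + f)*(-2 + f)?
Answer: 100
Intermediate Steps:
R = 1 (R = 1/1 = 1)
G(f) = 10*f*(-2 + f) (G(f) = 5*((f + f)*(-2 + f)) = 5*((2*f)*(-2 + f)) = 5*(2*f*(-2 + f)) = 10*f*(-2 + f))
G(R)**2 = (10*1*(-2 + 1))**2 = (10*1*(-1))**2 = (-10)**2 = 100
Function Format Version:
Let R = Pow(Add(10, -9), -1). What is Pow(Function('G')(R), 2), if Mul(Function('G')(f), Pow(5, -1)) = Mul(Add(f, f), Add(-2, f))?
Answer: 100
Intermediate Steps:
R = 1 (R = Pow(1, -1) = 1)
Function('G')(f) = Mul(10, f, Add(-2, f)) (Function('G')(f) = Mul(5, Mul(Add(f, f), Add(-2, f))) = Mul(5, Mul(Mul(2, f), Add(-2, f))) = Mul(5, Mul(2, f, Add(-2, f))) = Mul(10, f, Add(-2, f)))
Pow(Function('G')(R), 2) = Pow(Mul(10, 1, Add(-2, 1)), 2) = Pow(Mul(10, 1, -1), 2) = Pow(-10, 2) = 100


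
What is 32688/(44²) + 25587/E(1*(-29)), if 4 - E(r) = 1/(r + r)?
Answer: 180045585/28193 ≈ 6386.2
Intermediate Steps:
E(r) = 4 - 1/(2*r) (E(r) = 4 - 1/(r + r) = 4 - 1/(2*r))
32688/(44²) + 25587/E(1*(-29)) = 32688/(44²) + 25587/(4 - 1/(2*(1*(-29)))) = 32688/1936 + 25587/(4 - ½/(-29)) = 32688*(1/1936) + 25587/(4 - ½*(-1/29)) = 2043/121 + 25587/(4 + 1/58) = 2043/121 + 25587/(233/58) = 2043/121 + 25587*(58/233) = 2043/121 + 1484046/233 = 180045585/28193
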